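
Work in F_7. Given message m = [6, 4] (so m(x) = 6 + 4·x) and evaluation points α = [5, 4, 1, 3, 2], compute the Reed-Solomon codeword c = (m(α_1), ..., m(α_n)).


c = [5, 1, 3, 4, 0]

Message polynomial: m(x) = 6 + 4·x (mod 7).
For each evaluation point α_i, compute m(α_i) mod 7:
  α_1 = 5: Horner steps 4 → 5, so m(5) = 5.
  α_2 = 4: Horner steps 4 → 1, so m(4) = 1.
  α_3 = 1: Horner steps 4 → 3, so m(1) = 3.
  α_4 = 3: Horner steps 4 → 4, so m(3) = 4.
  α_5 = 2: Horner steps 4 → 0, so m(2) = 0.
Codeword c = [5, 1, 3, 4, 0] ∈ F_7^5.


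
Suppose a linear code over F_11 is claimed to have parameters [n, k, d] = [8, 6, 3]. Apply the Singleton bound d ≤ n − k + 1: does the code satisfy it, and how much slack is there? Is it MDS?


Singleton RHS = n − k + 1 = 3, slack = 0, bound satisfied, MDS.

Singleton bound: d ≤ n − k + 1.
Here n = 8, k = 6, so n − k + 1 = 3.
Given d = 3, check d ≤ 3: YES.
Slack = (n − k + 1) − d = 0.
The code is MDS (slack = 0).
Description: the claimed parameters are [8, 6, 3]_11; such a code would be MDS (meets Singleton bound).


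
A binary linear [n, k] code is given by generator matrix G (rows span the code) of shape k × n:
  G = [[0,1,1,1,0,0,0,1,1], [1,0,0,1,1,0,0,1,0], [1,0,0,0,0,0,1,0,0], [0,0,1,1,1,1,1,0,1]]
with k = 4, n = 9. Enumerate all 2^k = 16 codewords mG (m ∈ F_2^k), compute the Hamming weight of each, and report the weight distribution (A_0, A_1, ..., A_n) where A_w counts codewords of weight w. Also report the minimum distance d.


Weight distribution: A_0 = 1, A_2 = 1, A_3 = 1, A_4 = 3, A_5 = 6, A_6 = 3, A_7 = 1. Minimum distance d = 2.

Enumerate all 2^4 = 16 messages m ∈ F_2^4.
For each, compute codeword c = mG in F_2^9, then tally its weight.
  m = 0000 → c = 000000000, weight = 0.
  m = 1000 → c = 011100011, weight = 5.
  m = 0100 → c = 100110010, weight = 4.
  m = 1100 → c = 111010001, weight = 5.
  m = 0010 → c = 100000100, weight = 2.
  m = 1010 → c = 111100111, weight = 7.
  m = 0110 → c = 000110110, weight = 4.
  m = 1110 → c = 011010101, weight = 5.
  m = 0001 → c = 001111101, weight = 6.
  m = 1001 → c = 010011110, weight = 5.
  m = 0101 → c = 101001111, weight = 6.
  m = 1101 → c = 110101100, weight = 5.
  m = 0011 → c = 101111001, weight = 6.
  m = 1011 → c = 110011010, weight = 5.
  m = 0111 → c = 001001011, weight = 4.
  m = 1111 → c = 010101000, weight = 3.
Tally weights:
  weight 0: 1 codewords.
  weight 2: 1 codewords.
  weight 3: 1 codewords.
  weight 4: 3 codewords.
  weight 5: 6 codewords.
  weight 6: 3 codewords.
  weight 7: 1 codewords.
Minimum distance d = smallest w > 0 with A_w > 0 = 2.
Sanity: Σ A_w = 16 = 2^4 = 16 ✓.


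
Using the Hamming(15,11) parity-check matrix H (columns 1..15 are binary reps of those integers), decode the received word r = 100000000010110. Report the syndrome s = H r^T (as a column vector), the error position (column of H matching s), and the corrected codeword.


s = (1, 0, 0, 1)^T, error position = 9, corrected codeword c = 100000001010110

Compute s = H r^T mod 2 one row at a time:
  s_1 = 0 + 0 + 0 + 1 + 0 + 1 + 1 + 0 = 3 ≡ 1 (mod 2).
  s_2 = 0 + 0 + 0 + 0 + 0 + 1 + 1 + 0 = 2 ≡ 0 (mod 2).
  s_3 = 0 + 0 + 0 + 0 + 0 + 1 + 1 + 0 = 2 ≡ 0 (mod 2).
  s_4 = 1 + 0 + 0 + 0 + 0 + 1 + 1 + 0 = 3 ≡ 1 (mod 2).
s = (1, 0, 0, 1)^T — this equals column 9 of H (binary 1001), so error is at position 9.
Correct: flip bit 9 of r = 100000000010110 to get c = 100000001010110.


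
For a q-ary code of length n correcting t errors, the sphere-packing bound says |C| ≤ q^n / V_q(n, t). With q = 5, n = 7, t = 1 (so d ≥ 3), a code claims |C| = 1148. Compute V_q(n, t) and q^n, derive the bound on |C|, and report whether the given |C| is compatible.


V_q(n, t) = 29, q^n = 78125, Hamming bound = 2693, |C| = 1148 ≤ bound (satisfied).

Step 1: Compute V_q(n, t) = Σ_{j=0}^1 C(n, j) (q−1)^j.
  j = 0: C(7,0)·(4)^0 = 1·1 = 1.
  j = 1: C(7,1)·(4)^1 = 7·4 = 28.
  V_q(n, t) = 1 + 28 = 29.
Step 2: q^n = 5^7 = 78125.
Step 3: Hamming bound ⌊q^n / V_q(n,t)⌋ = ⌊78125/29⌋ = 2693.
Step 4: Compare |C| = 1148 to 2693: satisfied.
The claimed |C| lies below the Hamming bound.


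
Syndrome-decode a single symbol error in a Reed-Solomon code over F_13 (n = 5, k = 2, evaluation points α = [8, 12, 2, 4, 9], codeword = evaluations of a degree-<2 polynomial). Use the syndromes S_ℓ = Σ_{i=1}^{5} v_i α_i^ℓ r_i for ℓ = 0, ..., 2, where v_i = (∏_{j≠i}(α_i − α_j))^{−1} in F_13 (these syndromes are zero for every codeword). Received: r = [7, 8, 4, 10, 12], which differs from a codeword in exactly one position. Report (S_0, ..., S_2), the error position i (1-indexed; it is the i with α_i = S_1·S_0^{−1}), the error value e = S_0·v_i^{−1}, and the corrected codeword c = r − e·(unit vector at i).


S = (10, 2, 3), error at position 1, error magnitude e = 11, c = [9, 8, 4, 10, 12].

Step 1: column multipliers v_i = (∏_{j≠i}(α_i − α_j))^{−1} mod 13.
  i = 1 (α = 8): (8−12)(8−2)(8−4)(8−9) = (−4)·6·4·(−1) = 96 ≡ 5, so v_1 = 5^{−1} = 8 (mod 13).
  i = 2 (α = 12): (12−8)(12−2)(12−4)(12−9) = 4·10·8·3 = 960 ≡ 11, so v_2 = 11^{−1} = 6 (mod 13).
  i = 3 (α = 2): (2−8)(2−12)(2−4)(2−9) = (−6)·(−10)·(−2)·(−7) = 840 ≡ 8, so v_3 = 8^{−1} = 5 (mod 13).
  i = 4 (α = 4): (4−8)(4−12)(4−2)(4−9) = (−4)·(−8)·2·(−5) = −320 ≡ 5, so v_4 = 5^{−1} = 8 (mod 13).
  i = 5 (α = 9): (9−8)(9−12)(9−2)(9−4) = 1·(−3)·7·5 = −105 ≡ 12, so v_5 = 12^{−1} = 12 (mod 13).
  v = [8, 6, 5, 8, 12].
Step 2: syndromes of r = [7, 8, 4, 10, 12] (all sums mod 13).
  S_0 = Σ v_i r_i = 8·7 + 6·8 + 5·4 + 8·10 + 12·12 = 348 ≡ 10.
  S_1 = Σ v_i α_i r_i = 8·8·7 + 6·12·8 + 5·2·4 + 8·4·10 + 12·9·12 = 2680 ≡ 2.
  α_i^2 mod 13 = [12, 1, 4, 3, 3].
  S_2 = Σ v_i α_i^2 r_i = 8·12·7 + 6·1·8 + 5·4·4 + 8·3·10 + 12·3·12 = 1472 ≡ 3.
  S = (10, 2, 3) ≠ 0, so r is not a codeword (an error is present).
Step 3: locate the error. For a single error e at position i, S_ℓ = v_i·e·α_i^ℓ, so α_err = S_1/S_0.
  S_0^{−1} = 10^{−1} = 4 (mod 13), so α_err = 2·4 = 8 ≡ 8 = α_1. Error position i = 1.
  Consistency check: S_2/S_1 = 3·7 = 21 ≡ 8 = α_err ✓ (single-error assumption holds).
Step 4: error magnitude e = S_0/v_1 = S_0·∏_{j≠1}(α_1 − α_j) = 10·5 = 50 ≡ 11 (mod 13).
Step 5: correct position 1: c_1 = r_1 − e = 7 − 11 ≡ 9 (mod 13). Hence c = [9, 8, 4, 10, 12].
  Check: interpolating c through the α_i gives m(x) = 11 + 3·x (degree < 2) with m(α_i) = c_i for every i, so c is indeed a codeword.


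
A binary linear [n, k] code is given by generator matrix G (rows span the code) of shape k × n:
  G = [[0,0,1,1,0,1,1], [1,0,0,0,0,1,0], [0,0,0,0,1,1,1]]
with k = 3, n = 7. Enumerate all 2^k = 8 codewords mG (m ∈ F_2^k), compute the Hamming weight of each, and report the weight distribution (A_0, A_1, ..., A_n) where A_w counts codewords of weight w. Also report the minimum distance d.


Weight distribution: A_0 = 1, A_2 = 1, A_3 = 3, A_4 = 2, A_5 = 1. Minimum distance d = 2.

Enumerate all 2^3 = 8 messages m ∈ F_2^3.
For each, compute codeword c = mG in F_2^7, then tally its weight.
  m = 000 → c = 0000000, weight = 0.
  m = 100 → c = 0011011, weight = 4.
  m = 010 → c = 1000010, weight = 2.
  m = 110 → c = 1011001, weight = 4.
  m = 001 → c = 0000111, weight = 3.
  m = 101 → c = 0011100, weight = 3.
  m = 011 → c = 1000101, weight = 3.
  m = 111 → c = 1011110, weight = 5.
Tally weights:
  weight 0: 1 codewords.
  weight 2: 1 codewords.
  weight 3: 3 codewords.
  weight 4: 2 codewords.
  weight 5: 1 codewords.
Minimum distance d = smallest w > 0 with A_w > 0 = 2.
Sanity: Σ A_w = 8 = 2^3 = 8 ✓.


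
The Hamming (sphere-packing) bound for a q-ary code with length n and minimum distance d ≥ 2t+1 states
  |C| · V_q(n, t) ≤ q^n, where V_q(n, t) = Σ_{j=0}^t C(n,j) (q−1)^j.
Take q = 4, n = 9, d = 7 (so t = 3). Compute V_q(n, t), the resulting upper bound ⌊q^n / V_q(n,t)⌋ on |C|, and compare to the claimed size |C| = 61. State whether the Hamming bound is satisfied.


V_q(n, t) = 2620, q^n = 262144, Hamming bound = 100, |C| = 61 ≤ bound (satisfied).

Step 1: Compute V_q(n, t) = Σ_{j=0}^3 C(n, j) (q−1)^j.
  j = 0: C(9,0)·(3)^0 = 1·1 = 1.
  j = 1: C(9,1)·(3)^1 = 9·3 = 27.
  j = 2: C(9,2)·(3)^2 = 36·9 = 324.
  j = 3: C(9,3)·(3)^3 = 84·27 = 2268.
  V_q(n, t) = 1 + 27 + 324 + 2268 = 2620.
Step 2: q^n = 4^9 = 262144.
Step 3: Hamming bound ⌊q^n / V_q(n,t)⌋ = ⌊262144/2620⌋ = 100.
Step 4: Compare |C| = 61 to 100: satisfied.
The claimed |C| lies below the Hamming bound.


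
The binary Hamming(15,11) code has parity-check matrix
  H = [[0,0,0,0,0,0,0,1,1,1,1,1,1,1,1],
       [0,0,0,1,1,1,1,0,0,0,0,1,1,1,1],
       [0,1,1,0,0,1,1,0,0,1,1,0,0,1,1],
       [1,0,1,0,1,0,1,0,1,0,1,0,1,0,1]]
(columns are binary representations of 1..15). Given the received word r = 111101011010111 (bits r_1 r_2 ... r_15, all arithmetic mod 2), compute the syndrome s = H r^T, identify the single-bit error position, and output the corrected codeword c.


s = (0, 1, 0, 0)^T, error position = 4, corrected codeword c = 111001011010111

Compute s = H r^T mod 2 one row at a time:
  s_1 = 1 + 1 + 0 + 1 + 0 + 1 + 1 + 1 = 6 ≡ 0 (mod 2).
  s_2 = 1 + 0 + 1 + 0 + 0 + 1 + 1 + 1 = 5 ≡ 1 (mod 2).
  s_3 = 1 + 1 + 1 + 0 + 0 + 1 + 1 + 1 = 6 ≡ 0 (mod 2).
  s_4 = 1 + 1 + 0 + 0 + 1 + 1 + 1 + 1 = 6 ≡ 0 (mod 2).
s = (0, 1, 0, 0)^T — this equals column 4 of H (binary 0100), so error is at position 4.
Correct: flip bit 4 of r = 111101011010111 to get c = 111001011010111.


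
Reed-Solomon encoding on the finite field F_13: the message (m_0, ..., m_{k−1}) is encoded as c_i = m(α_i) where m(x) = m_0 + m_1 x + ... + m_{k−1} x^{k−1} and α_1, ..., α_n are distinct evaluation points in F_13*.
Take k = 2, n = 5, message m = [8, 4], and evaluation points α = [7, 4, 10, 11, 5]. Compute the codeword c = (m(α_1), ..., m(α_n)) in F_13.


c = [10, 11, 9, 0, 2]

Message polynomial: m(x) = 8 + 4·x (mod 13).
For each evaluation point α_i, compute m(α_i) mod 13:
  α_1 = 7: Horner steps 4 → 10, so m(7) = 10.
  α_2 = 4: Horner steps 4 → 11, so m(4) = 11.
  α_3 = 10: Horner steps 4 → 9, so m(10) = 9.
  α_4 = 11: Horner steps 4 → 0, so m(11) = 0.
  α_5 = 5: Horner steps 4 → 2, so m(5) = 2.
Codeword c = [10, 11, 9, 0, 2] ∈ F_13^5.


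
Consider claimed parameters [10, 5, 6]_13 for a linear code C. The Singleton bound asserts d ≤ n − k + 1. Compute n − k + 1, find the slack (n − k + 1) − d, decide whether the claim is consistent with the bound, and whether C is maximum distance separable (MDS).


Singleton RHS = n − k + 1 = 6, slack = 0, bound satisfied, MDS.

Singleton bound: d ≤ n − k + 1.
Here n = 10, k = 5, so n − k + 1 = 6.
Given d = 6, check d ≤ 6: YES.
Slack = (n − k + 1) − d = 0.
The code is MDS (slack = 0).
Description: the claimed parameters are [10, 5, 6]_13; such a code would be MDS (meets Singleton bound).


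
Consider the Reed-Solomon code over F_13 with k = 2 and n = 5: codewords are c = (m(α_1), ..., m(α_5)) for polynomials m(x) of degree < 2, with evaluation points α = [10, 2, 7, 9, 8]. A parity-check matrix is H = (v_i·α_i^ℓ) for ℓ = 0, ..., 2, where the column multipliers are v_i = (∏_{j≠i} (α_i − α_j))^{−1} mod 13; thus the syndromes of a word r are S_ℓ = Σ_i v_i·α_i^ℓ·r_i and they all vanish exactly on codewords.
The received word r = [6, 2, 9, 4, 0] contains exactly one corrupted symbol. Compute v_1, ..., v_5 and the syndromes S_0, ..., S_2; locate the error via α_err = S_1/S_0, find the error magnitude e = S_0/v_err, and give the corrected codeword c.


S = (7, 5, 11), error at position 1, error magnitude e = 11, c = [8, 2, 9, 4, 0].

Step 1: column multipliers v_i = (∏_{j≠i}(α_i − α_j))^{−1} mod 13.
  i = 1 (α = 10): (10−2)(10−7)(10−9)(10−8) = 8·3·1·2 = 48 ≡ 9, so v_1 = 9^{−1} = 3 (mod 13).
  i = 2 (α = 2): (2−10)(2−7)(2−9)(2−8) = (−8)·(−5)·(−7)·(−6) = 1680 ≡ 3, so v_2 = 3^{−1} = 9 (mod 13).
  i = 3 (α = 7): (7−10)(7−2)(7−9)(7−8) = (−3)·5·(−2)·(−1) = −30 ≡ 9, so v_3 = 9^{−1} = 3 (mod 13).
  i = 4 (α = 9): (9−10)(9−2)(9−7)(9−8) = (−1)·7·2·1 = −14 ≡ 12, so v_4 = 12^{−1} = 12 (mod 13).
  i = 5 (α = 8): (8−10)(8−2)(8−7)(8−9) = (−2)·6·1·(−1) = 12 ≡ 12, so v_5 = 12^{−1} = 12 (mod 13).
  v = [3, 9, 3, 12, 12].
Step 2: syndromes of r = [6, 2, 9, 4, 0] (all sums mod 13).
  S_0 = Σ v_i r_i = 3·6 + 9·2 + 3·9 + 12·4 + 12·0 = 111 ≡ 7.
  S_1 = Σ v_i α_i r_i = 3·10·6 + 9·2·2 + 3·7·9 + 12·9·4 + 12·8·0 = 837 ≡ 5.
  α_i^2 mod 13 = [9, 4, 10, 3, 12].
  S_2 = Σ v_i α_i^2 r_i = 3·9·6 + 9·4·2 + 3·10·9 + 12·3·4 + 12·12·0 = 648 ≡ 11.
  S = (7, 5, 11) ≠ 0, so r is not a codeword (an error is present).
Step 3: locate the error. For a single error e at position i, S_ℓ = v_i·e·α_i^ℓ, so α_err = S_1/S_0.
  S_0^{−1} = 7^{−1} = 2 (mod 13), so α_err = 5·2 = 10 ≡ 10 = α_1. Error position i = 1.
  Consistency check: S_2/S_1 = 11·8 = 88 ≡ 10 = α_err ✓ (single-error assumption holds).
Step 4: error magnitude e = S_0/v_1 = S_0·∏_{j≠1}(α_1 − α_j) = 7·9 = 63 ≡ 11 (mod 13).
Step 5: correct position 1: c_1 = r_1 − e = 6 − 11 ≡ 8 (mod 13). Hence c = [8, 2, 9, 4, 0].
  Check: interpolating c through the α_i gives m(x) = 7 + 4·x (degree < 2) with m(α_i) = c_i for every i, so c is indeed a codeword.


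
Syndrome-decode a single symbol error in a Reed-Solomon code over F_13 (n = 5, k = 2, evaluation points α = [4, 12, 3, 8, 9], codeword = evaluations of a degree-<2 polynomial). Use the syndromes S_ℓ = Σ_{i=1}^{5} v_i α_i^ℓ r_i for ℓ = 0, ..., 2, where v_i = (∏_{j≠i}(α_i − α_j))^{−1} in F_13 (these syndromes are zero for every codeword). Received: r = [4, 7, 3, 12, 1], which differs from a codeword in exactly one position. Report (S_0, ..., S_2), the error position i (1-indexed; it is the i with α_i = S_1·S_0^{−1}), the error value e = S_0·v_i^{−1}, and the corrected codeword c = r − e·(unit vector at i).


S = (4, 12, 10), error at position 3, error magnitude e = 1, c = [4, 7, 2, 12, 1].

Step 1: column multipliers v_i = (∏_{j≠i}(α_i − α_j))^{−1} mod 13.
  i = 1 (α = 4): (4−12)(4−3)(4−8)(4−9) = (−8)·1·(−4)·(−5) = −160 ≡ 9, so v_1 = 9^{−1} = 3 (mod 13).
  i = 2 (α = 12): (12−4)(12−3)(12−8)(12−9) = 8·9·4·3 = 864 ≡ 6, so v_2 = 6^{−1} = 11 (mod 13).
  i = 3 (α = 3): (3−4)(3−12)(3−8)(3−9) = (−1)·(−9)·(−5)·(−6) = 270 ≡ 10, so v_3 = 10^{−1} = 4 (mod 13).
  i = 4 (α = 8): (8−4)(8−12)(8−3)(8−9) = 4·(−4)·5·(−1) = 80 ≡ 2, so v_4 = 2^{−1} = 7 (mod 13).
  i = 5 (α = 9): (9−4)(9−12)(9−3)(9−8) = 5·(−3)·6·1 = −90 ≡ 1, so v_5 = 1^{−1} = 1 (mod 13).
  v = [3, 11, 4, 7, 1].
Step 2: syndromes of r = [4, 7, 3, 12, 1] (all sums mod 13).
  S_0 = Σ v_i r_i = 3·4 + 11·7 + 4·3 + 7·12 + 1·1 = 186 ≡ 4.
  S_1 = Σ v_i α_i r_i = 3·4·4 + 11·12·7 + 4·3·3 + 7·8·12 + 1·9·1 = 1689 ≡ 12.
  α_i^2 mod 13 = [3, 1, 9, 12, 3].
  S_2 = Σ v_i α_i^2 r_i = 3·3·4 + 11·1·7 + 4·9·3 + 7·12·12 + 1·3·1 = 1232 ≡ 10.
  S = (4, 12, 10) ≠ 0, so r is not a codeword (an error is present).
Step 3: locate the error. For a single error e at position i, S_ℓ = v_i·e·α_i^ℓ, so α_err = S_1/S_0.
  S_0^{−1} = 4^{−1} = 10 (mod 13), so α_err = 12·10 = 120 ≡ 3 = α_3. Error position i = 3.
  Consistency check: S_2/S_1 = 10·12 = 120 ≡ 3 = α_err ✓ (single-error assumption holds).
Step 4: error magnitude e = S_0/v_3 = S_0·∏_{j≠3}(α_3 − α_j) = 4·10 = 40 ≡ 1 (mod 13).
Step 5: correct position 3: c_3 = r_3 − e = 3 − 1 ≡ 2 (mod 13). Hence c = [4, 7, 2, 12, 1].
  Check: interpolating c through the α_i gives m(x) = 9 + 2·x (degree < 2) with m(α_i) = c_i for every i, so c is indeed a codeword.


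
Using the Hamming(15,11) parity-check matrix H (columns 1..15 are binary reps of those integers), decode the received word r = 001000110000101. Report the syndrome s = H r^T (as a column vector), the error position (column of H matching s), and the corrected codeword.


s = (1, 1, 1, 0)^T, error position = 14, corrected codeword c = 001000110000111

Compute s = H r^T mod 2 one row at a time:
  s_1 = 1 + 0 + 0 + 0 + 0 + 1 + 0 + 1 = 3 ≡ 1 (mod 2).
  s_2 = 0 + 0 + 0 + 1 + 0 + 1 + 0 + 1 = 3 ≡ 1 (mod 2).
  s_3 = 0 + 1 + 0 + 1 + 0 + 0 + 0 + 1 = 3 ≡ 1 (mod 2).
  s_4 = 0 + 1 + 0 + 1 + 0 + 0 + 1 + 1 = 4 ≡ 0 (mod 2).
s = (1, 1, 1, 0)^T — this equals column 14 of H (binary 1110), so error is at position 14.
Correct: flip bit 14 of r = 001000110000101 to get c = 001000110000111.


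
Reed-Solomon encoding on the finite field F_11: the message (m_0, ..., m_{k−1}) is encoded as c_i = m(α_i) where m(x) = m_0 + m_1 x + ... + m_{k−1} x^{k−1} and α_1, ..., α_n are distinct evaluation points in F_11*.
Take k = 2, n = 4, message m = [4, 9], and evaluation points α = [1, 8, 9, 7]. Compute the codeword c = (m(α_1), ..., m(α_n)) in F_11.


c = [2, 10, 8, 1]

Message polynomial: m(x) = 4 + 9·x (mod 11).
For each evaluation point α_i, compute m(α_i) mod 11:
  α_1 = 1: Horner steps 9 → 2, so m(1) = 2.
  α_2 = 8: Horner steps 9 → 10, so m(8) = 10.
  α_3 = 9: Horner steps 9 → 8, so m(9) = 8.
  α_4 = 7: Horner steps 9 → 1, so m(7) = 1.
Codeword c = [2, 10, 8, 1] ∈ F_11^4.


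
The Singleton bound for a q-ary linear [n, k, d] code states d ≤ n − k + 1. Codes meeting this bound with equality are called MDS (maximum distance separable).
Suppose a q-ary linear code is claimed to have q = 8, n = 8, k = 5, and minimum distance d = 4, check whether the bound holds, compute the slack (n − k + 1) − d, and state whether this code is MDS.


Singleton RHS = n − k + 1 = 4, slack = 0, bound satisfied, MDS.

Singleton bound: d ≤ n − k + 1.
Here n = 8, k = 5, so n − k + 1 = 4.
Given d = 4, check d ≤ 4: YES.
Slack = (n − k + 1) − d = 0.
The code is MDS (slack = 0).
Description: the claimed parameters are [8, 5, 4]_8; such a code would be MDS (meets Singleton bound).


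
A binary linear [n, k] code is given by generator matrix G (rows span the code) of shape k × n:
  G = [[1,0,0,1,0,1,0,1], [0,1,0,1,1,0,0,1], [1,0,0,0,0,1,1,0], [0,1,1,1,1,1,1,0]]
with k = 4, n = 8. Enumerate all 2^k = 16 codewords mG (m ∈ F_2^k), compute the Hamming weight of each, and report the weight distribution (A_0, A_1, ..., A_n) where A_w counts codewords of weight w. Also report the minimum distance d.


Weight distribution: A_0 = 1, A_3 = 5, A_4 = 5, A_5 = 2, A_6 = 2, A_7 = 1. Minimum distance d = 3.

Enumerate all 2^4 = 16 messages m ∈ F_2^4.
For each, compute codeword c = mG in F_2^8, then tally its weight.
  m = 0000 → c = 00000000, weight = 0.
  m = 1000 → c = 10010101, weight = 4.
  m = 0100 → c = 01011001, weight = 4.
  m = 1100 → c = 11001100, weight = 4.
  m = 0010 → c = 10000110, weight = 3.
  m = 1010 → c = 00010011, weight = 3.
  m = 0110 → c = 11011111, weight = 7.
  m = 1110 → c = 01001010, weight = 3.
  m = 0001 → c = 01111110, weight = 6.
  m = 1001 → c = 11101011, weight = 6.
  m = 0101 → c = 00100111, weight = 4.
  m = 1101 → c = 10110010, weight = 4.
  m = 0011 → c = 11111000, weight = 5.
  m = 1011 → c = 01101101, weight = 5.
  m = 0111 → c = 10100001, weight = 3.
  m = 1111 → c = 00110100, weight = 3.
Tally weights:
  weight 0: 1 codewords.
  weight 3: 5 codewords.
  weight 4: 5 codewords.
  weight 5: 2 codewords.
  weight 6: 2 codewords.
  weight 7: 1 codewords.
Minimum distance d = smallest w > 0 with A_w > 0 = 3.
Sanity: Σ A_w = 16 = 2^4 = 16 ✓.


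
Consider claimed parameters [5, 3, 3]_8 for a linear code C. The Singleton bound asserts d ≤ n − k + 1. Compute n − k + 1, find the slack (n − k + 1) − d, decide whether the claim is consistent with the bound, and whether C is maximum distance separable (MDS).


Singleton RHS = n − k + 1 = 3, slack = 0, bound satisfied, MDS.

Singleton bound: d ≤ n − k + 1.
Here n = 5, k = 3, so n − k + 1 = 3.
Given d = 3, check d ≤ 3: YES.
Slack = (n − k + 1) − d = 0.
The code is MDS (slack = 0).
Description: the claimed parameters are [5, 3, 3]_8; such a code would be MDS (meets Singleton bound).


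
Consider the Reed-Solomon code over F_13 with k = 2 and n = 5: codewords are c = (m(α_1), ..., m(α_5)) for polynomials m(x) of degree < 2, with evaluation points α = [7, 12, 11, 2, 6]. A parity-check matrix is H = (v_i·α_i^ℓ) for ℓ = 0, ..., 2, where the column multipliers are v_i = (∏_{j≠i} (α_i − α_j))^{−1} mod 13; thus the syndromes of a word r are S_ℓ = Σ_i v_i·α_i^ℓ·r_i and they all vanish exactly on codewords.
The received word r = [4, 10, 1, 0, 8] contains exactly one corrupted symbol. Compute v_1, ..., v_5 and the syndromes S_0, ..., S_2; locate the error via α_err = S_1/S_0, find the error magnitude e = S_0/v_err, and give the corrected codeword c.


S = (9, 5, 10), error at position 4, error magnitude e = 2, c = [4, 10, 1, 11, 8].

Step 1: column multipliers v_i = (∏_{j≠i}(α_i − α_j))^{−1} mod 13.
  i = 1 (α = 7): (7−12)(7−11)(7−2)(7−6) = (−5)·(−4)·5·1 = 100 ≡ 9, so v_1 = 9^{−1} = 3 (mod 13).
  i = 2 (α = 12): (12−7)(12−11)(12−2)(12−6) = 5·1·10·6 = 300 ≡ 1, so v_2 = 1^{−1} = 1 (mod 13).
  i = 3 (α = 11): (11−7)(11−12)(11−2)(11−6) = 4·(−1)·9·5 = −180 ≡ 2, so v_3 = 2^{−1} = 7 (mod 13).
  i = 4 (α = 2): (2−7)(2−12)(2−11)(2−6) = (−5)·(−10)·(−9)·(−4) = 1800 ≡ 6, so v_4 = 6^{−1} = 11 (mod 13).
  i = 5 (α = 6): (6−7)(6−12)(6−11)(6−2) = (−1)·(−6)·(−5)·4 = −120 ≡ 10, so v_5 = 10^{−1} = 4 (mod 13).
  v = [3, 1, 7, 11, 4].
Step 2: syndromes of r = [4, 10, 1, 0, 8] (all sums mod 13).
  S_0 = Σ v_i r_i = 3·4 + 1·10 + 7·1 + 11·0 + 4·8 = 61 ≡ 9.
  S_1 = Σ v_i α_i r_i = 3·7·4 + 1·12·10 + 7·11·1 + 11·2·0 + 4·6·8 = 473 ≡ 5.
  α_i^2 mod 13 = [10, 1, 4, 4, 10].
  S_2 = Σ v_i α_i^2 r_i = 3·10·4 + 1·1·10 + 7·4·1 + 11·4·0 + 4·10·8 = 478 ≡ 10.
  S = (9, 5, 10) ≠ 0, so r is not a codeword (an error is present).
Step 3: locate the error. For a single error e at position i, S_ℓ = v_i·e·α_i^ℓ, so α_err = S_1/S_0.
  S_0^{−1} = 9^{−1} = 3 (mod 13), so α_err = 5·3 = 15 ≡ 2 = α_4. Error position i = 4.
  Consistency check: S_2/S_1 = 10·8 = 80 ≡ 2 = α_err ✓ (single-error assumption holds).
Step 4: error magnitude e = S_0/v_4 = S_0·∏_{j≠4}(α_4 − α_j) = 9·6 = 54 ≡ 2 (mod 13).
Step 5: correct position 4: c_4 = r_4 − e = 0 − 2 ≡ 11 (mod 13). Hence c = [4, 10, 1, 11, 8].
  Check: interpolating c through the α_i gives m(x) = 6 + 9·x (degree < 2) with m(α_i) = c_i for every i, so c is indeed a codeword.


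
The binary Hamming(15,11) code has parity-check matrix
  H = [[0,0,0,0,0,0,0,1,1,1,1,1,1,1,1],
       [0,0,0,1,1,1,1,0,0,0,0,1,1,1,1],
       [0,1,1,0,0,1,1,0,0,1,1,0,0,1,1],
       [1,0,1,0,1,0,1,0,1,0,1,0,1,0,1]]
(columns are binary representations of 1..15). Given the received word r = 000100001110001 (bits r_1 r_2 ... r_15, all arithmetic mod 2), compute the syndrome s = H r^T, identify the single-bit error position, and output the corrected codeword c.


s = (0, 0, 1, 1)^T, error position = 3, corrected codeword c = 001100001110001

Compute s = H r^T mod 2 one row at a time:
  s_1 = 0 + 1 + 1 + 1 + 0 + 0 + 0 + 1 = 4 ≡ 0 (mod 2).
  s_2 = 1 + 0 + 0 + 0 + 0 + 0 + 0 + 1 = 2 ≡ 0 (mod 2).
  s_3 = 0 + 0 + 0 + 0 + 1 + 1 + 0 + 1 = 3 ≡ 1 (mod 2).
  s_4 = 0 + 0 + 0 + 0 + 1 + 1 + 0 + 1 = 3 ≡ 1 (mod 2).
s = (0, 0, 1, 1)^T — this equals column 3 of H (binary 0011), so error is at position 3.
Correct: flip bit 3 of r = 000100001110001 to get c = 001100001110001.


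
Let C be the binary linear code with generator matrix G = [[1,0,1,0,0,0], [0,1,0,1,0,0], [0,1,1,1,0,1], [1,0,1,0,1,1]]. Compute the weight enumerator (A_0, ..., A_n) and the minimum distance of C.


Weight distribution: A_0 = 1, A_2 = 7, A_4 = 7, A_6 = 1. Minimum distance d = 2.

Enumerate all 2^4 = 16 messages m ∈ F_2^4.
For each, compute codeword c = mG in F_2^6, then tally its weight.
  m = 0000 → c = 000000, weight = 0.
  m = 1000 → c = 101000, weight = 2.
  m = 0100 → c = 010100, weight = 2.
  m = 1100 → c = 111100, weight = 4.
  m = 0010 → c = 011101, weight = 4.
  m = 1010 → c = 110101, weight = 4.
  m = 0110 → c = 001001, weight = 2.
  m = 1110 → c = 100001, weight = 2.
  m = 0001 → c = 101011, weight = 4.
  m = 1001 → c = 000011, weight = 2.
  m = 0101 → c = 111111, weight = 6.
  m = 1101 → c = 010111, weight = 4.
  m = 0011 → c = 110110, weight = 4.
  m = 1011 → c = 011110, weight = 4.
  m = 0111 → c = 100010, weight = 2.
  m = 1111 → c = 001010, weight = 2.
Tally weights:
  weight 0: 1 codewords.
  weight 2: 7 codewords.
  weight 4: 7 codewords.
  weight 6: 1 codewords.
Minimum distance d = smallest w > 0 with A_w > 0 = 2.
Sanity: Σ A_w = 16 = 2^4 = 16 ✓.


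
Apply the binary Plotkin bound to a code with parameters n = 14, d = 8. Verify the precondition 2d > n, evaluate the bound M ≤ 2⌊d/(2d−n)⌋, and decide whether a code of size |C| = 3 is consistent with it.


Plotkin bound M ≤ 8; given |C| = 3 ≤ bound (satisfied).

Check applicability: 2d = 16, n = 14.
2d − n = 2 > 0, so Plotkin applies.
Compute d/(2d−n) = 8/2 ≈ 4.0000.
⌊d/(2d−n)⌋ = 4.
Plotkin bound: M ≤ 2·4 = 8.
Given |C| = 3, check: satisfied.
This |C| is below the Plotkin bound.


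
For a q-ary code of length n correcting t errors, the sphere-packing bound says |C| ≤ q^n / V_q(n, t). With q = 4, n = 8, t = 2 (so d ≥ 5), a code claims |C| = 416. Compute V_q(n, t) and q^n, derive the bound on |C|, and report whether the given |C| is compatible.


V_q(n, t) = 277, q^n = 65536, Hamming bound = 236, |C| = 416 > bound (violated).

Step 1: Compute V_q(n, t) = Σ_{j=0}^2 C(n, j) (q−1)^j.
  j = 0: C(8,0)·(3)^0 = 1·1 = 1.
  j = 1: C(8,1)·(3)^1 = 8·3 = 24.
  j = 2: C(8,2)·(3)^2 = 28·9 = 252.
  V_q(n, t) = 1 + 24 + 252 = 277.
Step 2: q^n = 4^8 = 65536.
Step 3: Hamming bound ⌊q^n / V_q(n,t)⌋ = ⌊65536/277⌋ = 236.
Step 4: Compare |C| = 416 to 236: violated.
The claimed |C| lies above the Hamming bound, so no 4-ary code of length 8 with d ≥ 5 can have 416 codewords.


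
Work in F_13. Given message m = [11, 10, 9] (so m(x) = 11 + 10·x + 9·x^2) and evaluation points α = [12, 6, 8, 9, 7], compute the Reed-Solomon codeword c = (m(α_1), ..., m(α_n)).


c = [10, 5, 4, 11, 2]

Message polynomial: m(x) = 11 + 10·x + 9·x^2 (mod 13).
For each evaluation point α_i, compute m(α_i) mod 13:
  α_1 = 12: Horner steps 9 → 1 → 10, so m(12) = 10.
  α_2 = 6: Horner steps 9 → 12 → 5, so m(6) = 5.
  α_3 = 8: Horner steps 9 → 4 → 4, so m(8) = 4.
  α_4 = 9: Horner steps 9 → 0 → 11, so m(9) = 11.
  α_5 = 7: Horner steps 9 → 8 → 2, so m(7) = 2.
Codeword c = [10, 5, 4, 11, 2] ∈ F_13^5.


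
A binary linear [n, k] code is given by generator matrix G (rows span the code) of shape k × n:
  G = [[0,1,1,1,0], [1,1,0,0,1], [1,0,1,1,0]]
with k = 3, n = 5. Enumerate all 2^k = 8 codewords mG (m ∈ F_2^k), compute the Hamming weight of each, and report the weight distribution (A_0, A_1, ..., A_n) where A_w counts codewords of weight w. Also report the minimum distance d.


Weight distribution: A_0 = 1, A_1 = 1, A_2 = 1, A_3 = 3, A_4 = 2. Minimum distance d = 1.

Enumerate all 2^3 = 8 messages m ∈ F_2^3.
For each, compute codeword c = mG in F_2^5, then tally its weight.
  m = 000 → c = 00000, weight = 0.
  m = 100 → c = 01110, weight = 3.
  m = 010 → c = 11001, weight = 3.
  m = 110 → c = 10111, weight = 4.
  m = 001 → c = 10110, weight = 3.
  m = 101 → c = 11000, weight = 2.
  m = 011 → c = 01111, weight = 4.
  m = 111 → c = 00001, weight = 1.
Tally weights:
  weight 0: 1 codewords.
  weight 1: 1 codewords.
  weight 2: 1 codewords.
  weight 3: 3 codewords.
  weight 4: 2 codewords.
Minimum distance d = smallest w > 0 with A_w > 0 = 1.
Sanity: Σ A_w = 8 = 2^3 = 8 ✓.


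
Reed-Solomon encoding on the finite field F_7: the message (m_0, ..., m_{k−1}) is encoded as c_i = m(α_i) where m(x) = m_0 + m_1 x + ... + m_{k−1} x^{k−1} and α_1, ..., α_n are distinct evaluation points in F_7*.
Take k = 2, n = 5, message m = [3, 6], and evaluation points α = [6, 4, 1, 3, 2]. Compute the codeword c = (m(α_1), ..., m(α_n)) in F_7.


c = [4, 6, 2, 0, 1]

Message polynomial: m(x) = 3 + 6·x (mod 7).
For each evaluation point α_i, compute m(α_i) mod 7:
  α_1 = 6: Horner steps 6 → 4, so m(6) = 4.
  α_2 = 4: Horner steps 6 → 6, so m(4) = 6.
  α_3 = 1: Horner steps 6 → 2, so m(1) = 2.
  α_4 = 3: Horner steps 6 → 0, so m(3) = 0.
  α_5 = 2: Horner steps 6 → 1, so m(2) = 1.
Codeword c = [4, 6, 2, 0, 1] ∈ F_7^5.


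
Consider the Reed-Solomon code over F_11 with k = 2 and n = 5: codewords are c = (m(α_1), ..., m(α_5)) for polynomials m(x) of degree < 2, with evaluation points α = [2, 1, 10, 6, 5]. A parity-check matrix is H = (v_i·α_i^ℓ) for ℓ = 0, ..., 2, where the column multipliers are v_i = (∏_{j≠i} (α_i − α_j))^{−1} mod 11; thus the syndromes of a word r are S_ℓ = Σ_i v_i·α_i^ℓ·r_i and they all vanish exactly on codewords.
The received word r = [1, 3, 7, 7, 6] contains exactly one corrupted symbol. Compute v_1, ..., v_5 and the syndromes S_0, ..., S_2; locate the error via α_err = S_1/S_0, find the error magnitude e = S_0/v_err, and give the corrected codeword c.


S = (10, 5, 8), error at position 4, error magnitude e = 3, c = [1, 3, 7, 4, 6].

Step 1: column multipliers v_i = (∏_{j≠i}(α_i − α_j))^{−1} mod 11.
  i = 1 (α = 2): (2−1)(2−10)(2−6)(2−5) = 1·(−8)·(−4)·(−3) = −96 ≡ 3, so v_1 = 3^{−1} = 4 (mod 11).
  i = 2 (α = 1): (1−2)(1−10)(1−6)(1−5) = (−1)·(−9)·(−5)·(−4) = 180 ≡ 4, so v_2 = 4^{−1} = 3 (mod 11).
  i = 3 (α = 10): (10−2)(10−1)(10−6)(10−5) = 8·9·4·5 = 1440 ≡ 10, so v_3 = 10^{−1} = 10 (mod 11).
  i = 4 (α = 6): (6−2)(6−1)(6−10)(6−5) = 4·5·(−4)·1 = −80 ≡ 8, so v_4 = 8^{−1} = 7 (mod 11).
  i = 5 (α = 5): (5−2)(5−1)(5−10)(5−6) = 3·4·(−5)·(−1) = 60 ≡ 5, so v_5 = 5^{−1} = 9 (mod 11).
  v = [4, 3, 10, 7, 9].
Step 2: syndromes of r = [1, 3, 7, 7, 6] (all sums mod 11).
  S_0 = Σ v_i r_i = 4·1 + 3·3 + 10·7 + 7·7 + 9·6 = 186 ≡ 10.
  S_1 = Σ v_i α_i r_i = 4·2·1 + 3·1·3 + 10·10·7 + 7·6·7 + 9·5·6 = 1281 ≡ 5.
  α_i^2 mod 11 = [4, 1, 1, 3, 3].
  S_2 = Σ v_i α_i^2 r_i = 4·4·1 + 3·1·3 + 10·1·7 + 7·3·7 + 9·3·6 = 404 ≡ 8.
  S = (10, 5, 8) ≠ 0, so r is not a codeword (an error is present).
Step 3: locate the error. For a single error e at position i, S_ℓ = v_i·e·α_i^ℓ, so α_err = S_1/S_0.
  S_0^{−1} = 10^{−1} = 10 (mod 11), so α_err = 5·10 = 50 ≡ 6 = α_4. Error position i = 4.
  Consistency check: S_2/S_1 = 8·9 = 72 ≡ 6 = α_err ✓ (single-error assumption holds).
Step 4: error magnitude e = S_0/v_4 = S_0·∏_{j≠4}(α_4 − α_j) = 10·8 = 80 ≡ 3 (mod 11).
Step 5: correct position 4: c_4 = r_4 − e = 7 − 3 ≡ 4 (mod 11). Hence c = [1, 3, 7, 4, 6].
  Check: interpolating c through the α_i gives m(x) = 5 + 9·x (degree < 2) with m(α_i) = c_i for every i, so c is indeed a codeword.


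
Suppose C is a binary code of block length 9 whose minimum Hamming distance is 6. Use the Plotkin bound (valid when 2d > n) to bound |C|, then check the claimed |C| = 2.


Plotkin bound M ≤ 4; given |C| = 2 ≤ bound (satisfied).

Check applicability: 2d = 12, n = 9.
2d − n = 3 > 0, so Plotkin applies.
Compute d/(2d−n) = 6/3 ≈ 2.0000.
⌊d/(2d−n)⌋ = 2.
Plotkin bound: M ≤ 2·2 = 4.
Given |C| = 2, check: satisfied.
This |C| is below the Plotkin bound.


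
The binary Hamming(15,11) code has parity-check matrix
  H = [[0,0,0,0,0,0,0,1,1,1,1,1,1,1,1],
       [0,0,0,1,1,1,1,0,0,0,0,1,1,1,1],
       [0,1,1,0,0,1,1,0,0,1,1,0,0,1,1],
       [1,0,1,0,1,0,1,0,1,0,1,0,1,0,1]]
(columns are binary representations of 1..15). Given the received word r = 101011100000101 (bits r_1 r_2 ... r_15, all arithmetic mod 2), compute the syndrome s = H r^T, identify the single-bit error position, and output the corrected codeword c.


s = (0, 1, 0, 0)^T, error position = 4, corrected codeword c = 101111100000101

Compute s = H r^T mod 2 one row at a time:
  s_1 = 0 + 0 + 0 + 0 + 0 + 1 + 0 + 1 = 2 ≡ 0 (mod 2).
  s_2 = 0 + 1 + 1 + 1 + 0 + 1 + 0 + 1 = 5 ≡ 1 (mod 2).
  s_3 = 0 + 1 + 1 + 1 + 0 + 0 + 0 + 1 = 4 ≡ 0 (mod 2).
  s_4 = 1 + 1 + 1 + 1 + 0 + 0 + 1 + 1 = 6 ≡ 0 (mod 2).
s = (0, 1, 0, 0)^T — this equals column 4 of H (binary 0100), so error is at position 4.
Correct: flip bit 4 of r = 101011100000101 to get c = 101111100000101.


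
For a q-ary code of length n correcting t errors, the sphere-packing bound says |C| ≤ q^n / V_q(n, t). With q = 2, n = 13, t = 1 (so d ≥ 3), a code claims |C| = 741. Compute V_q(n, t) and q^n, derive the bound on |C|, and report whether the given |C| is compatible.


V_q(n, t) = 14, q^n = 8192, Hamming bound = 585, |C| = 741 > bound (violated).

Step 1: Compute V_q(n, t) = Σ_{j=0}^1 C(n, j) (q−1)^j.
  j = 0: C(13,0)·(1)^0 = 1·1 = 1.
  j = 1: C(13,1)·(1)^1 = 13·1 = 13.
  V_q(n, t) = 1 + 13 = 14.
Step 2: q^n = 2^13 = 8192.
Step 3: Hamming bound ⌊q^n / V_q(n,t)⌋ = ⌊8192/14⌋ = 585.
Step 4: Compare |C| = 741 to 585: violated.
The claimed |C| lies above the Hamming bound, so no 2-ary code of length 13 with d ≥ 3 can have 741 codewords.


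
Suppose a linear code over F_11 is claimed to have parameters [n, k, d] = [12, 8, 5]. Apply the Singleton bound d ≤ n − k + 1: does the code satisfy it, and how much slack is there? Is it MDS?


Singleton RHS = n − k + 1 = 5, slack = 0, bound satisfied, MDS.

Singleton bound: d ≤ n − k + 1.
Here n = 12, k = 8, so n − k + 1 = 5.
Given d = 5, check d ≤ 5: YES.
Slack = (n − k + 1) − d = 0.
The code is MDS (slack = 0).
Description: the claimed parameters are [12, 8, 5]_11; such a code would be MDS (meets Singleton bound).


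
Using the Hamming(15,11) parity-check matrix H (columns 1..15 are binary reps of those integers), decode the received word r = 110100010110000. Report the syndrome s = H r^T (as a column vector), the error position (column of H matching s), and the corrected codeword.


s = (1, 1, 1, 0)^T, error position = 14, corrected codeword c = 110100010110010

Compute s = H r^T mod 2 one row at a time:
  s_1 = 1 + 0 + 1 + 1 + 0 + 0 + 0 + 0 = 3 ≡ 1 (mod 2).
  s_2 = 1 + 0 + 0 + 0 + 0 + 0 + 0 + 0 = 1 ≡ 1 (mod 2).
  s_3 = 1 + 0 + 0 + 0 + 1 + 1 + 0 + 0 = 3 ≡ 1 (mod 2).
  s_4 = 1 + 0 + 0 + 0 + 0 + 1 + 0 + 0 = 2 ≡ 0 (mod 2).
s = (1, 1, 1, 0)^T — this equals column 14 of H (binary 1110), so error is at position 14.
Correct: flip bit 14 of r = 110100010110000 to get c = 110100010110010.


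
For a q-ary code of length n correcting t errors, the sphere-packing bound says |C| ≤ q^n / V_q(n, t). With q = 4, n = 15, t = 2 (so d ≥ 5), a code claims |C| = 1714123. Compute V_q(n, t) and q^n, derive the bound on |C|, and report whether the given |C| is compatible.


V_q(n, t) = 991, q^n = 1073741824, Hamming bound = 1083493, |C| = 1714123 > bound (violated).

Step 1: Compute V_q(n, t) = Σ_{j=0}^2 C(n, j) (q−1)^j.
  j = 0: C(15,0)·(3)^0 = 1·1 = 1.
  j = 1: C(15,1)·(3)^1 = 15·3 = 45.
  j = 2: C(15,2)·(3)^2 = 105·9 = 945.
  V_q(n, t) = 1 + 45 + 945 = 991.
Step 2: q^n = 4^15 = 1073741824.
Step 3: Hamming bound ⌊q^n / V_q(n,t)⌋ = ⌊1073741824/991⌋ = 1083493.
Step 4: Compare |C| = 1714123 to 1083493: violated.
The claimed |C| lies above the Hamming bound, so no 4-ary code of length 15 with d ≥ 5 can have 1714123 codewords.


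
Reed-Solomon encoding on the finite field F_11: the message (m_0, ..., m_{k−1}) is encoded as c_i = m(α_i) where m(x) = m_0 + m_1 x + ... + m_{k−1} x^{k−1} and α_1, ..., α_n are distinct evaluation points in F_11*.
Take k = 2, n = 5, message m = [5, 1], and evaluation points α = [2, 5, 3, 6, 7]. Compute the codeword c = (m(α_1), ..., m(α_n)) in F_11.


c = [7, 10, 8, 0, 1]

Message polynomial: m(x) = 5 + 1·x (mod 11).
For each evaluation point α_i, compute m(α_i) mod 11:
  α_1 = 2: Horner steps 1 → 7, so m(2) = 7.
  α_2 = 5: Horner steps 1 → 10, so m(5) = 10.
  α_3 = 3: Horner steps 1 → 8, so m(3) = 8.
  α_4 = 6: Horner steps 1 → 0, so m(6) = 0.
  α_5 = 7: Horner steps 1 → 1, so m(7) = 1.
Codeword c = [7, 10, 8, 0, 1] ∈ F_11^5.


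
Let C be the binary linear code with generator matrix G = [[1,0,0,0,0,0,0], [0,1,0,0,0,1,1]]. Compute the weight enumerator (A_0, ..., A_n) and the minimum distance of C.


Weight distribution: A_0 = 1, A_1 = 1, A_3 = 1, A_4 = 1. Minimum distance d = 1.

Enumerate all 2^2 = 4 messages m ∈ F_2^2.
For each, compute codeword c = mG in F_2^7, then tally its weight.
  m = 00 → c = 0000000, weight = 0.
  m = 10 → c = 1000000, weight = 1.
  m = 01 → c = 0100011, weight = 3.
  m = 11 → c = 1100011, weight = 4.
Tally weights:
  weight 0: 1 codewords.
  weight 1: 1 codewords.
  weight 3: 1 codewords.
  weight 4: 1 codewords.
Minimum distance d = smallest w > 0 with A_w > 0 = 1.
Sanity: Σ A_w = 4 = 2^2 = 4 ✓.


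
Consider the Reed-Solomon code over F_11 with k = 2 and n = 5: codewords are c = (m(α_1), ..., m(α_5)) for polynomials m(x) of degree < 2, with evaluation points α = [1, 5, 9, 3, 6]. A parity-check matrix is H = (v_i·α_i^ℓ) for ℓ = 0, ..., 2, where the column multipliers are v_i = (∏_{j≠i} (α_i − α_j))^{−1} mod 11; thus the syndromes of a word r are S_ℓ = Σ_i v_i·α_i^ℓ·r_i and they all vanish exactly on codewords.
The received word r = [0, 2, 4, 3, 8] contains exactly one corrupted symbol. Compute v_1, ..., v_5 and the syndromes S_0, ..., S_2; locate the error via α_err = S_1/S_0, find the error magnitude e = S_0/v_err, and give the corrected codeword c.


S = (7, 10, 8), error at position 4, error magnitude e = 2, c = [0, 2, 4, 1, 8].

Step 1: column multipliers v_i = (∏_{j≠i}(α_i − α_j))^{−1} mod 11.
  i = 1 (α = 1): (1−5)(1−9)(1−3)(1−6) = (−4)·(−8)·(−2)·(−5) = 320 ≡ 1, so v_1 = 1^{−1} = 1 (mod 11).
  i = 2 (α = 5): (5−1)(5−9)(5−3)(5−6) = 4·(−4)·2·(−1) = 32 ≡ 10, so v_2 = 10^{−1} = 10 (mod 11).
  i = 3 (α = 9): (9−1)(9−5)(9−3)(9−6) = 8·4·6·3 = 576 ≡ 4, so v_3 = 4^{−1} = 3 (mod 11).
  i = 4 (α = 3): (3−1)(3−5)(3−9)(3−6) = 2·(−2)·(−6)·(−3) = −72 ≡ 5, so v_4 = 5^{−1} = 9 (mod 11).
  i = 5 (α = 6): (6−1)(6−5)(6−9)(6−3) = 5·1·(−3)·3 = −45 ≡ 10, so v_5 = 10^{−1} = 10 (mod 11).
  v = [1, 10, 3, 9, 10].
Step 2: syndromes of r = [0, 2, 4, 3, 8] (all sums mod 11).
  S_0 = Σ v_i r_i = 1·0 + 10·2 + 3·4 + 9·3 + 10·8 = 139 ≡ 7.
  S_1 = Σ v_i α_i r_i = 1·1·0 + 10·5·2 + 3·9·4 + 9·3·3 + 10·6·8 = 769 ≡ 10.
  α_i^2 mod 11 = [1, 3, 4, 9, 3].
  S_2 = Σ v_i α_i^2 r_i = 1·1·0 + 10·3·2 + 3·4·4 + 9·9·3 + 10·3·8 = 591 ≡ 8.
  S = (7, 10, 8) ≠ 0, so r is not a codeword (an error is present).
Step 3: locate the error. For a single error e at position i, S_ℓ = v_i·e·α_i^ℓ, so α_err = S_1/S_0.
  S_0^{−1} = 7^{−1} = 8 (mod 11), so α_err = 10·8 = 80 ≡ 3 = α_4. Error position i = 4.
  Consistency check: S_2/S_1 = 8·10 = 80 ≡ 3 = α_err ✓ (single-error assumption holds).
Step 4: error magnitude e = S_0/v_4 = S_0·∏_{j≠4}(α_4 − α_j) = 7·5 = 35 ≡ 2 (mod 11).
Step 5: correct position 4: c_4 = r_4 − e = 3 − 2 ≡ 1 (mod 11). Hence c = [0, 2, 4, 1, 8].
  Check: interpolating c through the α_i gives m(x) = 5 + 6·x (degree < 2) with m(α_i) = c_i for every i, so c is indeed a codeword.


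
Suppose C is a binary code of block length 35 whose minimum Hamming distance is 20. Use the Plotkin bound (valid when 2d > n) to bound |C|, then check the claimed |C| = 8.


Plotkin bound M ≤ 8; given |C| = 8 ≤ bound (satisfied).

Check applicability: 2d = 40, n = 35.
2d − n = 5 > 0, so Plotkin applies.
Compute d/(2d−n) = 20/5 ≈ 4.0000.
⌊d/(2d−n)⌋ = 4.
Plotkin bound: M ≤ 2·4 = 8.
Given |C| = 8, check: satisfied.
This |C| is at the Plotkin bound.
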